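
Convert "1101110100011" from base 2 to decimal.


Input: "1101110100011" in base 2
Positional expansion:
  Digit '1' (value 1) x 2^12 = 4096
  Digit '1' (value 1) x 2^11 = 2048
  Digit '0' (value 0) x 2^10 = 0
  Digit '1' (value 1) x 2^9 = 512
  Digit '1' (value 1) x 2^8 = 256
  Digit '1' (value 1) x 2^7 = 128
  Digit '0' (value 0) x 2^6 = 0
  Digit '1' (value 1) x 2^5 = 32
  Digit '0' (value 0) x 2^4 = 0
  Digit '0' (value 0) x 2^3 = 0
  Digit '0' (value 0) x 2^2 = 0
  Digit '1' (value 1) x 2^1 = 2
  Digit '1' (value 1) x 2^0 = 1
Sum = 7075

7075


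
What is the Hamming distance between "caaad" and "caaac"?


Comparing "caaad" and "caaac" position by position:
  Position 0: 'c' vs 'c' => same
  Position 1: 'a' vs 'a' => same
  Position 2: 'a' vs 'a' => same
  Position 3: 'a' vs 'a' => same
  Position 4: 'd' vs 'c' => differ
Total differences (Hamming distance): 1

1


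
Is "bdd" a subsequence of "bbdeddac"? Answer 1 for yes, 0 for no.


Check if "bdd" is a subsequence of "bbdeddac"
Greedy scan:
  Position 0 ('b'): matches sub[0] = 'b'
  Position 1 ('b'): no match needed
  Position 2 ('d'): matches sub[1] = 'd'
  Position 3 ('e'): no match needed
  Position 4 ('d'): matches sub[2] = 'd'
  Position 5 ('d'): no match needed
  Position 6 ('a'): no match needed
  Position 7 ('c'): no match needed
All 3 characters matched => is a subsequence

1


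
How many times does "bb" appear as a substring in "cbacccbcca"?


Searching for "bb" in "cbacccbcca"
Scanning each position:
  Position 0: "cb" => no
  Position 1: "ba" => no
  Position 2: "ac" => no
  Position 3: "cc" => no
  Position 4: "cc" => no
  Position 5: "cb" => no
  Position 6: "bc" => no
  Position 7: "cc" => no
  Position 8: "ca" => no
Total occurrences: 0

0


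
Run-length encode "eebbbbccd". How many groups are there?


Input: eebbbbccd
Scanning for consecutive runs:
  Group 1: 'e' x 2 (positions 0-1)
  Group 2: 'b' x 4 (positions 2-5)
  Group 3: 'c' x 2 (positions 6-7)
  Group 4: 'd' x 1 (positions 8-8)
Total groups: 4

4


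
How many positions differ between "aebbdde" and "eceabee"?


Comparing "aebbdde" and "eceabee" position by position:
  Position 0: 'a' vs 'e' => DIFFER
  Position 1: 'e' vs 'c' => DIFFER
  Position 2: 'b' vs 'e' => DIFFER
  Position 3: 'b' vs 'a' => DIFFER
  Position 4: 'd' vs 'b' => DIFFER
  Position 5: 'd' vs 'e' => DIFFER
  Position 6: 'e' vs 'e' => same
Positions that differ: 6

6


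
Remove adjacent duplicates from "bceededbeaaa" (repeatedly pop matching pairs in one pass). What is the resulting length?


Input: bceededbeaaa
Stack-based adjacent duplicate removal:
  Read 'b': push. Stack: b
  Read 'c': push. Stack: bc
  Read 'e': push. Stack: bce
  Read 'e': matches stack top 'e' => pop. Stack: bc
  Read 'd': push. Stack: bcd
  Read 'e': push. Stack: bcde
  Read 'd': push. Stack: bcded
  Read 'b': push. Stack: bcdedb
  Read 'e': push. Stack: bcdedbe
  Read 'a': push. Stack: bcdedbea
  Read 'a': matches stack top 'a' => pop. Stack: bcdedbe
  Read 'a': push. Stack: bcdedbea
Final stack: "bcdedbea" (length 8)

8


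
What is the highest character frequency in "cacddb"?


Input: cacddb
Character counts:
  'a': 1
  'b': 1
  'c': 2
  'd': 2
Maximum frequency: 2

2


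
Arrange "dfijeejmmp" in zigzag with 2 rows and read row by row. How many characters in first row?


Zigzag "dfijeejmmp" into 2 rows:
Placing characters:
  'd' => row 0
  'f' => row 1
  'i' => row 0
  'j' => row 1
  'e' => row 0
  'e' => row 1
  'j' => row 0
  'm' => row 1
  'm' => row 0
  'p' => row 1
Rows:
  Row 0: "diejm"
  Row 1: "fjemp"
First row length: 5

5


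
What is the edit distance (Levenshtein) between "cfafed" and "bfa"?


Computing edit distance: "cfafed" -> "bfa"
DP table:
           b    f    a
      0    1    2    3
  c   1    1    2    3
  f   2    2    1    2
  a   3    3    2    1
  f   4    4    3    2
  e   5    5    4    3
  d   6    6    5    4
Edit distance = dp[6][3] = 4

4


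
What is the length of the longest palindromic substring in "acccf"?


Input: "acccf"
Checking substrings for palindromes:
  [1:4] "ccc" (len 3) => palindrome
  [1:3] "cc" (len 2) => palindrome
  [2:4] "cc" (len 2) => palindrome
Longest palindromic substring: "ccc" with length 3

3


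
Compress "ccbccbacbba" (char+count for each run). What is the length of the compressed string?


Input: ccbccbacbba
Runs:
  'c' x 2 => "c2"
  'b' x 1 => "b1"
  'c' x 2 => "c2"
  'b' x 1 => "b1"
  'a' x 1 => "a1"
  'c' x 1 => "c1"
  'b' x 2 => "b2"
  'a' x 1 => "a1"
Compressed: "c2b1c2b1a1c1b2a1"
Compressed length: 16

16


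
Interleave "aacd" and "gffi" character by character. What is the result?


Interleaving "aacd" and "gffi":
  Position 0: 'a' from first, 'g' from second => "ag"
  Position 1: 'a' from first, 'f' from second => "af"
  Position 2: 'c' from first, 'f' from second => "cf"
  Position 3: 'd' from first, 'i' from second => "di"
Result: agafcfdi

agafcfdi


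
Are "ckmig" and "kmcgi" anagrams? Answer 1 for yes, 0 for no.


Strings: "ckmig", "kmcgi"
Sorted first:  cgikm
Sorted second: cgikm
Sorted forms match => anagrams

1


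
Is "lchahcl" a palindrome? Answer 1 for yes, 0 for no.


Input: lchahcl
Reversed: lchahcl
  Compare pos 0 ('l') with pos 6 ('l'): match
  Compare pos 1 ('c') with pos 5 ('c'): match
  Compare pos 2 ('h') with pos 4 ('h'): match
Result: palindrome

1


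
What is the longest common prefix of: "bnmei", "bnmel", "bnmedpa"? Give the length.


Words: bnmei, bnmel, bnmedpa
  Position 0: all 'b' => match
  Position 1: all 'n' => match
  Position 2: all 'm' => match
  Position 3: all 'e' => match
  Position 4: ('i', 'l', 'd') => mismatch, stop
LCP = "bnme" (length 4)

4


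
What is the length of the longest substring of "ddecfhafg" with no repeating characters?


Input: "ddecfhafg"
Sliding window (track last position of each char):
  Position 0 ('d'): window [0,0] length 1 -- new best
  Position 1 ('d'): repeat (last at 0), move window start to 1
  Position 1 ('d'): window [1,1] length 1
  Position 2 ('e'): window [1,2] length 2 -- new best
  Position 3 ('c'): window [1,3] length 3 -- new best
  Position 4 ('f'): window [1,4] length 4 -- new best
  Position 5 ('h'): window [1,5] length 5 -- new best
  Position 6 ('a'): window [1,6] length 6 -- new best
  Position 7 ('f'): repeat (last at 4), move window start to 5
  Position 7 ('f'): window [5,7] length 3
  Position 8 ('g'): window [5,8] length 4
Longest substring with no repeats: "decfha" with length 6

6


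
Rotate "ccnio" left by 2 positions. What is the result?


Input: "ccnio", rotate left by 2
First 2 characters: "cc"
Remaining characters: "nio"
Concatenate remaining + first: "nio" + "cc" = "niocc"

niocc


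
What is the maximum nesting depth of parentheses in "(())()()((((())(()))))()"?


Input: "(())()()((((())(()))))()"
Tracking depth:
  Position 0 '(': depth becomes 1
  Position 1 '(': depth becomes 2
  Position 2 ')': depth becomes 1
  Position 3 ')': depth becomes 0
  Position 4 '(': depth becomes 1
  Position 5 ')': depth becomes 0
  Position 6 '(': depth becomes 1
  Position 7 ')': depth becomes 0
  Position 8 '(': depth becomes 1
  Position 9 '(': depth becomes 2
  Position 10 '(': depth becomes 3
  Position 11 '(': depth becomes 4
  Position 12 '(': depth becomes 5
  Position 13 ')': depth becomes 4
  Position 14 ')': depth becomes 3
  Position 15 '(': depth becomes 4
  Position 16 '(': depth becomes 5
  Position 17 ')': depth becomes 4
  Position 18 ')': depth becomes 3
  Position 19 ')': depth becomes 2
  Position 20 ')': depth becomes 1
  Position 21 ')': depth becomes 0
  Position 22 '(': depth becomes 1
  Position 23 ')': depth becomes 0
Maximum depth reached: 5

5


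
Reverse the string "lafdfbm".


Input: lafdfbm
Reading characters right to left:
  Position 6: 'm'
  Position 5: 'b'
  Position 4: 'f'
  Position 3: 'd'
  Position 2: 'f'
  Position 1: 'a'
  Position 0: 'l'
Reversed: mbfdfal

mbfdfal


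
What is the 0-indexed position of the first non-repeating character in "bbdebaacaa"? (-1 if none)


Input: bbdebaacaa
Character frequencies:
  'a': 4
  'b': 3
  'c': 1
  'd': 1
  'e': 1
Scanning left to right for freq == 1:
  Position 0 ('b'): freq=3, skip
  Position 1 ('b'): freq=3, skip
  Position 2 ('d'): unique! => answer = 2

2


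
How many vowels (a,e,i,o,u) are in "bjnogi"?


Input: bjnogi
Checking each character:
  'b' at position 0: consonant
  'j' at position 1: consonant
  'n' at position 2: consonant
  'o' at position 3: vowel (running total: 1)
  'g' at position 4: consonant
  'i' at position 5: vowel (running total: 2)
Total vowels: 2

2


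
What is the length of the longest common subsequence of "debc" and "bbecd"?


LCS of "debc" and "bbecd"
DP table:
           b    b    e    c    d
      0    0    0    0    0    0
  d   0    0    0    0    0    1
  e   0    0    0    1    1    1
  b   0    1    1    1    1    1
  c   0    1    1    1    2    2
LCS length = dp[4][5] = 2

2


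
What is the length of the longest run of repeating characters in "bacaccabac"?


Input: "bacaccabac"
Scanning for longest run:
  Position 1 ('a'): new char, reset run to 1
  Position 2 ('c'): new char, reset run to 1
  Position 3 ('a'): new char, reset run to 1
  Position 4 ('c'): new char, reset run to 1
  Position 5 ('c'): continues run of 'c', length=2
  Position 6 ('a'): new char, reset run to 1
  Position 7 ('b'): new char, reset run to 1
  Position 8 ('a'): new char, reset run to 1
  Position 9 ('c'): new char, reset run to 1
Longest run: 'c' with length 2

2


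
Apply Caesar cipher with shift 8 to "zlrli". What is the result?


Caesar cipher: shift "zlrli" by 8
  'z' (pos 25) + 8 = pos 7 = 'h'
  'l' (pos 11) + 8 = pos 19 = 't'
  'r' (pos 17) + 8 = pos 25 = 'z'
  'l' (pos 11) + 8 = pos 19 = 't'
  'i' (pos 8) + 8 = pos 16 = 'q'
Result: htztq

htztq


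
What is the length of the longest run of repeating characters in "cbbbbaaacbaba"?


Input: "cbbbbaaacbaba"
Scanning for longest run:
  Position 1 ('b'): new char, reset run to 1
  Position 2 ('b'): continues run of 'b', length=2
  Position 3 ('b'): continues run of 'b', length=3
  Position 4 ('b'): continues run of 'b', length=4
  Position 5 ('a'): new char, reset run to 1
  Position 6 ('a'): continues run of 'a', length=2
  Position 7 ('a'): continues run of 'a', length=3
  Position 8 ('c'): new char, reset run to 1
  Position 9 ('b'): new char, reset run to 1
  Position 10 ('a'): new char, reset run to 1
  Position 11 ('b'): new char, reset run to 1
  Position 12 ('a'): new char, reset run to 1
Longest run: 'b' with length 4

4


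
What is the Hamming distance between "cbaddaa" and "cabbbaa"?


Comparing "cbaddaa" and "cabbbaa" position by position:
  Position 0: 'c' vs 'c' => same
  Position 1: 'b' vs 'a' => differ
  Position 2: 'a' vs 'b' => differ
  Position 3: 'd' vs 'b' => differ
  Position 4: 'd' vs 'b' => differ
  Position 5: 'a' vs 'a' => same
  Position 6: 'a' vs 'a' => same
Total differences (Hamming distance): 4

4


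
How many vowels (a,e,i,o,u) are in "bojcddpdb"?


Input: bojcddpdb
Checking each character:
  'b' at position 0: consonant
  'o' at position 1: vowel (running total: 1)
  'j' at position 2: consonant
  'c' at position 3: consonant
  'd' at position 4: consonant
  'd' at position 5: consonant
  'p' at position 6: consonant
  'd' at position 7: consonant
  'b' at position 8: consonant
Total vowels: 1

1


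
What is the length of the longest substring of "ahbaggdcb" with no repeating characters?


Input: "ahbaggdcb"
Sliding window (track last position of each char):
  Position 0 ('a'): window [0,0] length 1 -- new best
  Position 1 ('h'): window [0,1] length 2 -- new best
  Position 2 ('b'): window [0,2] length 3 -- new best
  Position 3 ('a'): repeat (last at 0), move window start to 1
  Position 3 ('a'): window [1,3] length 3
  Position 4 ('g'): window [1,4] length 4 -- new best
  Position 5 ('g'): repeat (last at 4), move window start to 5
  Position 5 ('g'): window [5,5] length 1
  Position 6 ('d'): window [5,6] length 2
  Position 7 ('c'): window [5,7] length 3
  Position 8 ('b'): window [5,8] length 4
Longest substring with no repeats: "hbag" with length 4

4


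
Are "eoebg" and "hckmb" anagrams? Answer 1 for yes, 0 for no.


Strings: "eoebg", "hckmb"
Sorted first:  beego
Sorted second: bchkm
Differ at position 1: 'e' vs 'c' => not anagrams

0


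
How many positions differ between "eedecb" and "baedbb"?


Comparing "eedecb" and "baedbb" position by position:
  Position 0: 'e' vs 'b' => DIFFER
  Position 1: 'e' vs 'a' => DIFFER
  Position 2: 'd' vs 'e' => DIFFER
  Position 3: 'e' vs 'd' => DIFFER
  Position 4: 'c' vs 'b' => DIFFER
  Position 5: 'b' vs 'b' => same
Positions that differ: 5

5


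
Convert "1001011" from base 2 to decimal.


Input: "1001011" in base 2
Positional expansion:
  Digit '1' (value 1) x 2^6 = 64
  Digit '0' (value 0) x 2^5 = 0
  Digit '0' (value 0) x 2^4 = 0
  Digit '1' (value 1) x 2^3 = 8
  Digit '0' (value 0) x 2^2 = 0
  Digit '1' (value 1) x 2^1 = 2
  Digit '1' (value 1) x 2^0 = 1
Sum = 75

75


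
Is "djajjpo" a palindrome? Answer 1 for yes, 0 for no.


Input: djajjpo
Reversed: opjjajd
  Compare pos 0 ('d') with pos 6 ('o'): MISMATCH
  Compare pos 1 ('j') with pos 5 ('p'): MISMATCH
  Compare pos 2 ('a') with pos 4 ('j'): MISMATCH
Result: not a palindrome

0


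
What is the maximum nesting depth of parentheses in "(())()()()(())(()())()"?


Input: "(())()()()(())(()())()"
Tracking depth:
  Position 0 '(': depth becomes 1
  Position 1 '(': depth becomes 2
  Position 2 ')': depth becomes 1
  Position 3 ')': depth becomes 0
  Position 4 '(': depth becomes 1
  Position 5 ')': depth becomes 0
  Position 6 '(': depth becomes 1
  Position 7 ')': depth becomes 0
  Position 8 '(': depth becomes 1
  Position 9 ')': depth becomes 0
  Position 10 '(': depth becomes 1
  Position 11 '(': depth becomes 2
  Position 12 ')': depth becomes 1
  Position 13 ')': depth becomes 0
  Position 14 '(': depth becomes 1
  Position 15 '(': depth becomes 2
  Position 16 ')': depth becomes 1
  Position 17 '(': depth becomes 2
  Position 18 ')': depth becomes 1
  Position 19 ')': depth becomes 0
  Position 20 '(': depth becomes 1
  Position 21 ')': depth becomes 0
Maximum depth reached: 2

2


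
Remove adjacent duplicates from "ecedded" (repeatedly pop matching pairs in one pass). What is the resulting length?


Input: ecedded
Stack-based adjacent duplicate removal:
  Read 'e': push. Stack: e
  Read 'c': push. Stack: ec
  Read 'e': push. Stack: ece
  Read 'd': push. Stack: eced
  Read 'd': matches stack top 'd' => pop. Stack: ece
  Read 'e': matches stack top 'e' => pop. Stack: ec
  Read 'd': push. Stack: ecd
Final stack: "ecd" (length 3)

3


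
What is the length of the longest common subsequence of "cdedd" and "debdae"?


LCS of "cdedd" and "debdae"
DP table:
           d    e    b    d    a    e
      0    0    0    0    0    0    0
  c   0    0    0    0    0    0    0
  d   0    1    1    1    1    1    1
  e   0    1    2    2    2    2    2
  d   0    1    2    2    3    3    3
  d   0    1    2    2    3    3    3
LCS length = dp[5][6] = 3

3


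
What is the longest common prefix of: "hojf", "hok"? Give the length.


Words: hojf, hok
  Position 0: all 'h' => match
  Position 1: all 'o' => match
  Position 2: ('j', 'k') => mismatch, stop
LCP = "ho" (length 2)

2


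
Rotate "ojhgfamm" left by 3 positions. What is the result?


Input: "ojhgfamm", rotate left by 3
First 3 characters: "ojh"
Remaining characters: "gfamm"
Concatenate remaining + first: "gfamm" + "ojh" = "gfammojh"

gfammojh


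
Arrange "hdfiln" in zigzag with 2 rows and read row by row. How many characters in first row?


Zigzag "hdfiln" into 2 rows:
Placing characters:
  'h' => row 0
  'd' => row 1
  'f' => row 0
  'i' => row 1
  'l' => row 0
  'n' => row 1
Rows:
  Row 0: "hfl"
  Row 1: "din"
First row length: 3

3


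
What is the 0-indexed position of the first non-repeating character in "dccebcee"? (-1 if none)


Input: dccebcee
Character frequencies:
  'b': 1
  'c': 3
  'd': 1
  'e': 3
Scanning left to right for freq == 1:
  Position 0 ('d'): unique! => answer = 0

0


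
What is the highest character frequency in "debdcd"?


Input: debdcd
Character counts:
  'b': 1
  'c': 1
  'd': 3
  'e': 1
Maximum frequency: 3

3


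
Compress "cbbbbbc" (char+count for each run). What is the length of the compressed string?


Input: cbbbbbc
Runs:
  'c' x 1 => "c1"
  'b' x 5 => "b5"
  'c' x 1 => "c1"
Compressed: "c1b5c1"
Compressed length: 6

6


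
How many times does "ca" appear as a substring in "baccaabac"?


Searching for "ca" in "baccaabac"
Scanning each position:
  Position 0: "ba" => no
  Position 1: "ac" => no
  Position 2: "cc" => no
  Position 3: "ca" => MATCH
  Position 4: "aa" => no
  Position 5: "ab" => no
  Position 6: "ba" => no
  Position 7: "ac" => no
Total occurrences: 1

1


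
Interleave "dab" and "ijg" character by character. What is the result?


Interleaving "dab" and "ijg":
  Position 0: 'd' from first, 'i' from second => "di"
  Position 1: 'a' from first, 'j' from second => "aj"
  Position 2: 'b' from first, 'g' from second => "bg"
Result: diajbg

diajbg


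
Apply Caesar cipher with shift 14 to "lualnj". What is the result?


Caesar cipher: shift "lualnj" by 14
  'l' (pos 11) + 14 = pos 25 = 'z'
  'u' (pos 20) + 14 = pos 8 = 'i'
  'a' (pos 0) + 14 = pos 14 = 'o'
  'l' (pos 11) + 14 = pos 25 = 'z'
  'n' (pos 13) + 14 = pos 1 = 'b'
  'j' (pos 9) + 14 = pos 23 = 'x'
Result: ziozbx

ziozbx


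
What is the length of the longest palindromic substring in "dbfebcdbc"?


Input: "dbfebcdbc"
Checking substrings for palindromes:
  No multi-char palindromic substrings found
Longest palindromic substring: "d" with length 1

1


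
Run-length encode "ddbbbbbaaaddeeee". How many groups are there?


Input: ddbbbbbaaaddeeee
Scanning for consecutive runs:
  Group 1: 'd' x 2 (positions 0-1)
  Group 2: 'b' x 5 (positions 2-6)
  Group 3: 'a' x 3 (positions 7-9)
  Group 4: 'd' x 2 (positions 10-11)
  Group 5: 'e' x 4 (positions 12-15)
Total groups: 5

5


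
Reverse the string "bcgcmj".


Input: bcgcmj
Reading characters right to left:
  Position 5: 'j'
  Position 4: 'm'
  Position 3: 'c'
  Position 2: 'g'
  Position 1: 'c'
  Position 0: 'b'
Reversed: jmcgcb

jmcgcb


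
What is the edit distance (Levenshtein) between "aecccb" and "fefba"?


Computing edit distance: "aecccb" -> "fefba"
DP table:
           f    e    f    b    a
      0    1    2    3    4    5
  a   1    1    2    3    4    4
  e   2    2    1    2    3    4
  c   3    3    2    2    3    4
  c   4    4    3    3    3    4
  c   5    5    4    4    4    4
  b   6    6    5    5    4    5
Edit distance = dp[6][5] = 5

5


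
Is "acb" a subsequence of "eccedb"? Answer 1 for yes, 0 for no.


Check if "acb" is a subsequence of "eccedb"
Greedy scan:
  Position 0 ('e'): no match needed
  Position 1 ('c'): no match needed
  Position 2 ('c'): no match needed
  Position 3 ('e'): no match needed
  Position 4 ('d'): no match needed
  Position 5 ('b'): no match needed
Only matched 0/3 characters => not a subsequence

0


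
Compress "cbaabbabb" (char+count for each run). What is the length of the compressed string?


Input: cbaabbabb
Runs:
  'c' x 1 => "c1"
  'b' x 1 => "b1"
  'a' x 2 => "a2"
  'b' x 2 => "b2"
  'a' x 1 => "a1"
  'b' x 2 => "b2"
Compressed: "c1b1a2b2a1b2"
Compressed length: 12

12


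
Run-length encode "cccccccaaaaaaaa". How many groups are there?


Input: cccccccaaaaaaaa
Scanning for consecutive runs:
  Group 1: 'c' x 7 (positions 0-6)
  Group 2: 'a' x 8 (positions 7-14)
Total groups: 2

2


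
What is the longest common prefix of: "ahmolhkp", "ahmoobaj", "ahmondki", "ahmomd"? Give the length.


Words: ahmolhkp, ahmoobaj, ahmondki, ahmomd
  Position 0: all 'a' => match
  Position 1: all 'h' => match
  Position 2: all 'm' => match
  Position 3: all 'o' => match
  Position 4: ('l', 'o', 'n', 'm') => mismatch, stop
LCP = "ahmo" (length 4)

4


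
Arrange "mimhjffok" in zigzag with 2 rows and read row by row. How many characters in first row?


Zigzag "mimhjffok" into 2 rows:
Placing characters:
  'm' => row 0
  'i' => row 1
  'm' => row 0
  'h' => row 1
  'j' => row 0
  'f' => row 1
  'f' => row 0
  'o' => row 1
  'k' => row 0
Rows:
  Row 0: "mmjfk"
  Row 1: "ihfo"
First row length: 5

5


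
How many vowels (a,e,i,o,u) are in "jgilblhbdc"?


Input: jgilblhbdc
Checking each character:
  'j' at position 0: consonant
  'g' at position 1: consonant
  'i' at position 2: vowel (running total: 1)
  'l' at position 3: consonant
  'b' at position 4: consonant
  'l' at position 5: consonant
  'h' at position 6: consonant
  'b' at position 7: consonant
  'd' at position 8: consonant
  'c' at position 9: consonant
Total vowels: 1

1


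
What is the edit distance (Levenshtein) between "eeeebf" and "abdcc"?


Computing edit distance: "eeeebf" -> "abdcc"
DP table:
           a    b    d    c    c
      0    1    2    3    4    5
  e   1    1    2    3    4    5
  e   2    2    2    3    4    5
  e   3    3    3    3    4    5
  e   4    4    4    4    4    5
  b   5    5    4    5    5    5
  f   6    6    5    5    6    6
Edit distance = dp[6][5] = 6

6


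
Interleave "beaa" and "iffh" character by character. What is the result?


Interleaving "beaa" and "iffh":
  Position 0: 'b' from first, 'i' from second => "bi"
  Position 1: 'e' from first, 'f' from second => "ef"
  Position 2: 'a' from first, 'f' from second => "af"
  Position 3: 'a' from first, 'h' from second => "ah"
Result: biefafah

biefafah


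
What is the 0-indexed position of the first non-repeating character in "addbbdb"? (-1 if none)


Input: addbbdb
Character frequencies:
  'a': 1
  'b': 3
  'd': 3
Scanning left to right for freq == 1:
  Position 0 ('a'): unique! => answer = 0

0


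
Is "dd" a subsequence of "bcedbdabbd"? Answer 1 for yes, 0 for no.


Check if "dd" is a subsequence of "bcedbdabbd"
Greedy scan:
  Position 0 ('b'): no match needed
  Position 1 ('c'): no match needed
  Position 2 ('e'): no match needed
  Position 3 ('d'): matches sub[0] = 'd'
  Position 4 ('b'): no match needed
  Position 5 ('d'): matches sub[1] = 'd'
  Position 6 ('a'): no match needed
  Position 7 ('b'): no match needed
  Position 8 ('b'): no match needed
  Position 9 ('d'): no match needed
All 2 characters matched => is a subsequence

1


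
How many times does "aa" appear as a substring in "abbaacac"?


Searching for "aa" in "abbaacac"
Scanning each position:
  Position 0: "ab" => no
  Position 1: "bb" => no
  Position 2: "ba" => no
  Position 3: "aa" => MATCH
  Position 4: "ac" => no
  Position 5: "ca" => no
  Position 6: "ac" => no
Total occurrences: 1

1


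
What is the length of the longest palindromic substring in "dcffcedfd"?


Input: "dcffcedfd"
Checking substrings for palindromes:
  [1:5] "cffc" (len 4) => palindrome
  [6:9] "dfd" (len 3) => palindrome
  [2:4] "ff" (len 2) => palindrome
Longest palindromic substring: "cffc" with length 4

4


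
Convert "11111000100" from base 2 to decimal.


Input: "11111000100" in base 2
Positional expansion:
  Digit '1' (value 1) x 2^10 = 1024
  Digit '1' (value 1) x 2^9 = 512
  Digit '1' (value 1) x 2^8 = 256
  Digit '1' (value 1) x 2^7 = 128
  Digit '1' (value 1) x 2^6 = 64
  Digit '0' (value 0) x 2^5 = 0
  Digit '0' (value 0) x 2^4 = 0
  Digit '0' (value 0) x 2^3 = 0
  Digit '1' (value 1) x 2^2 = 4
  Digit '0' (value 0) x 2^1 = 0
  Digit '0' (value 0) x 2^0 = 0
Sum = 1988

1988


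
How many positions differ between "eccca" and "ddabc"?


Comparing "eccca" and "ddabc" position by position:
  Position 0: 'e' vs 'd' => DIFFER
  Position 1: 'c' vs 'd' => DIFFER
  Position 2: 'c' vs 'a' => DIFFER
  Position 3: 'c' vs 'b' => DIFFER
  Position 4: 'a' vs 'c' => DIFFER
Positions that differ: 5

5


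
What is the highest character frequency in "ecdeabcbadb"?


Input: ecdeabcbadb
Character counts:
  'a': 2
  'b': 3
  'c': 2
  'd': 2
  'e': 2
Maximum frequency: 3

3


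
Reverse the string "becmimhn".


Input: becmimhn
Reading characters right to left:
  Position 7: 'n'
  Position 6: 'h'
  Position 5: 'm'
  Position 4: 'i'
  Position 3: 'm'
  Position 2: 'c'
  Position 1: 'e'
  Position 0: 'b'
Reversed: nhmimceb

nhmimceb


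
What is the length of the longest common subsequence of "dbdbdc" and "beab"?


LCS of "dbdbdc" and "beab"
DP table:
           b    e    a    b
      0    0    0    0    0
  d   0    0    0    0    0
  b   0    1    1    1    1
  d   0    1    1    1    1
  b   0    1    1    1    2
  d   0    1    1    1    2
  c   0    1    1    1    2
LCS length = dp[6][4] = 2

2


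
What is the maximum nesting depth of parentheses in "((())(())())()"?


Input: "((())(())())()"
Tracking depth:
  Position 0 '(': depth becomes 1
  Position 1 '(': depth becomes 2
  Position 2 '(': depth becomes 3
  Position 3 ')': depth becomes 2
  Position 4 ')': depth becomes 1
  Position 5 '(': depth becomes 2
  Position 6 '(': depth becomes 3
  Position 7 ')': depth becomes 2
  Position 8 ')': depth becomes 1
  Position 9 '(': depth becomes 2
  Position 10 ')': depth becomes 1
  Position 11 ')': depth becomes 0
  Position 12 '(': depth becomes 1
  Position 13 ')': depth becomes 0
Maximum depth reached: 3

3


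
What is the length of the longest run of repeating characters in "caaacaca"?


Input: "caaacaca"
Scanning for longest run:
  Position 1 ('a'): new char, reset run to 1
  Position 2 ('a'): continues run of 'a', length=2
  Position 3 ('a'): continues run of 'a', length=3
  Position 4 ('c'): new char, reset run to 1
  Position 5 ('a'): new char, reset run to 1
  Position 6 ('c'): new char, reset run to 1
  Position 7 ('a'): new char, reset run to 1
Longest run: 'a' with length 3

3


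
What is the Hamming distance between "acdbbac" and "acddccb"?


Comparing "acdbbac" and "acddccb" position by position:
  Position 0: 'a' vs 'a' => same
  Position 1: 'c' vs 'c' => same
  Position 2: 'd' vs 'd' => same
  Position 3: 'b' vs 'd' => differ
  Position 4: 'b' vs 'c' => differ
  Position 5: 'a' vs 'c' => differ
  Position 6: 'c' vs 'b' => differ
Total differences (Hamming distance): 4

4


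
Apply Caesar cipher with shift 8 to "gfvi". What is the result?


Caesar cipher: shift "gfvi" by 8
  'g' (pos 6) + 8 = pos 14 = 'o'
  'f' (pos 5) + 8 = pos 13 = 'n'
  'v' (pos 21) + 8 = pos 3 = 'd'
  'i' (pos 8) + 8 = pos 16 = 'q'
Result: ondq

ondq


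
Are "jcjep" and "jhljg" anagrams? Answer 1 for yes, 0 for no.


Strings: "jcjep", "jhljg"
Sorted first:  cejjp
Sorted second: ghjjl
Differ at position 0: 'c' vs 'g' => not anagrams

0


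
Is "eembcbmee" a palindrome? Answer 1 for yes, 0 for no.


Input: eembcbmee
Reversed: eembcbmee
  Compare pos 0 ('e') with pos 8 ('e'): match
  Compare pos 1 ('e') with pos 7 ('e'): match
  Compare pos 2 ('m') with pos 6 ('m'): match
  Compare pos 3 ('b') with pos 5 ('b'): match
Result: palindrome

1


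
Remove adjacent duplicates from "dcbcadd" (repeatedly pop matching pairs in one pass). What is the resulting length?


Input: dcbcadd
Stack-based adjacent duplicate removal:
  Read 'd': push. Stack: d
  Read 'c': push. Stack: dc
  Read 'b': push. Stack: dcb
  Read 'c': push. Stack: dcbc
  Read 'a': push. Stack: dcbca
  Read 'd': push. Stack: dcbcad
  Read 'd': matches stack top 'd' => pop. Stack: dcbca
Final stack: "dcbca" (length 5)

5


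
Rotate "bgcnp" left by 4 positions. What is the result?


Input: "bgcnp", rotate left by 4
First 4 characters: "bgcn"
Remaining characters: "p"
Concatenate remaining + first: "p" + "bgcn" = "pbgcn"

pbgcn


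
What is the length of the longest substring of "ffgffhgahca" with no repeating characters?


Input: "ffgffhgahca"
Sliding window (track last position of each char):
  Position 0 ('f'): window [0,0] length 1 -- new best
  Position 1 ('f'): repeat (last at 0), move window start to 1
  Position 1 ('f'): window [1,1] length 1
  Position 2 ('g'): window [1,2] length 2 -- new best
  Position 3 ('f'): repeat (last at 1), move window start to 2
  Position 3 ('f'): window [2,3] length 2
  Position 4 ('f'): repeat (last at 3), move window start to 4
  Position 4 ('f'): window [4,4] length 1
  Position 5 ('h'): window [4,5] length 2
  Position 6 ('g'): window [4,6] length 3 -- new best
  Position 7 ('a'): window [4,7] length 4 -- new best
  Position 8 ('h'): repeat (last at 5), move window start to 6
  Position 8 ('h'): window [6,8] length 3
  Position 9 ('c'): window [6,9] length 4
  Position 10 ('a'): repeat (last at 7), move window start to 8
  Position 10 ('a'): window [8,10] length 3
Longest substring with no repeats: "fhga" with length 4

4


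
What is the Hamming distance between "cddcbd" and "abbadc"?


Comparing "cddcbd" and "abbadc" position by position:
  Position 0: 'c' vs 'a' => differ
  Position 1: 'd' vs 'b' => differ
  Position 2: 'd' vs 'b' => differ
  Position 3: 'c' vs 'a' => differ
  Position 4: 'b' vs 'd' => differ
  Position 5: 'd' vs 'c' => differ
Total differences (Hamming distance): 6

6


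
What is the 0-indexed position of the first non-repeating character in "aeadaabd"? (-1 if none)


Input: aeadaabd
Character frequencies:
  'a': 4
  'b': 1
  'd': 2
  'e': 1
Scanning left to right for freq == 1:
  Position 0 ('a'): freq=4, skip
  Position 1 ('e'): unique! => answer = 1

1


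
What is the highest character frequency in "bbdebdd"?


Input: bbdebdd
Character counts:
  'b': 3
  'd': 3
  'e': 1
Maximum frequency: 3

3


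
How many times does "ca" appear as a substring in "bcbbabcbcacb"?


Searching for "ca" in "bcbbabcbcacb"
Scanning each position:
  Position 0: "bc" => no
  Position 1: "cb" => no
  Position 2: "bb" => no
  Position 3: "ba" => no
  Position 4: "ab" => no
  Position 5: "bc" => no
  Position 6: "cb" => no
  Position 7: "bc" => no
  Position 8: "ca" => MATCH
  Position 9: "ac" => no
  Position 10: "cb" => no
Total occurrences: 1

1


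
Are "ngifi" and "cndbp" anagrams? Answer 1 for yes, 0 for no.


Strings: "ngifi", "cndbp"
Sorted first:  fgiin
Sorted second: bcdnp
Differ at position 0: 'f' vs 'b' => not anagrams

0


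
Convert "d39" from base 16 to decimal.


Input: "d39" in base 16
Positional expansion:
  Digit 'd' (value 13) x 16^2 = 3328
  Digit '3' (value 3) x 16^1 = 48
  Digit '9' (value 9) x 16^0 = 9
Sum = 3385

3385


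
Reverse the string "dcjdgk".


Input: dcjdgk
Reading characters right to left:
  Position 5: 'k'
  Position 4: 'g'
  Position 3: 'd'
  Position 2: 'j'
  Position 1: 'c'
  Position 0: 'd'
Reversed: kgdjcd

kgdjcd


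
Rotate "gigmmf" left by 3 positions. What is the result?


Input: "gigmmf", rotate left by 3
First 3 characters: "gig"
Remaining characters: "mmf"
Concatenate remaining + first: "mmf" + "gig" = "mmfgig"

mmfgig


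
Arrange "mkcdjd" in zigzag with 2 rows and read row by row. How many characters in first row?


Zigzag "mkcdjd" into 2 rows:
Placing characters:
  'm' => row 0
  'k' => row 1
  'c' => row 0
  'd' => row 1
  'j' => row 0
  'd' => row 1
Rows:
  Row 0: "mcj"
  Row 1: "kdd"
First row length: 3

3


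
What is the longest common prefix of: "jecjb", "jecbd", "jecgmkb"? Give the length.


Words: jecjb, jecbd, jecgmkb
  Position 0: all 'j' => match
  Position 1: all 'e' => match
  Position 2: all 'c' => match
  Position 3: ('j', 'b', 'g') => mismatch, stop
LCP = "jec" (length 3)

3


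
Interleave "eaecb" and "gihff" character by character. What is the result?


Interleaving "eaecb" and "gihff":
  Position 0: 'e' from first, 'g' from second => "eg"
  Position 1: 'a' from first, 'i' from second => "ai"
  Position 2: 'e' from first, 'h' from second => "eh"
  Position 3: 'c' from first, 'f' from second => "cf"
  Position 4: 'b' from first, 'f' from second => "bf"
Result: egaiehcfbf

egaiehcfbf


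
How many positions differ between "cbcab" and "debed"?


Comparing "cbcab" and "debed" position by position:
  Position 0: 'c' vs 'd' => DIFFER
  Position 1: 'b' vs 'e' => DIFFER
  Position 2: 'c' vs 'b' => DIFFER
  Position 3: 'a' vs 'e' => DIFFER
  Position 4: 'b' vs 'd' => DIFFER
Positions that differ: 5

5


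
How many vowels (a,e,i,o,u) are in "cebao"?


Input: cebao
Checking each character:
  'c' at position 0: consonant
  'e' at position 1: vowel (running total: 1)
  'b' at position 2: consonant
  'a' at position 3: vowel (running total: 2)
  'o' at position 4: vowel (running total: 3)
Total vowels: 3

3


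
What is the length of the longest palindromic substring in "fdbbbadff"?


Input: "fdbbbadff"
Checking substrings for palindromes:
  [2:5] "bbb" (len 3) => palindrome
  [2:4] "bb" (len 2) => palindrome
  [3:5] "bb" (len 2) => palindrome
  [7:9] "ff" (len 2) => palindrome
Longest palindromic substring: "bbb" with length 3

3


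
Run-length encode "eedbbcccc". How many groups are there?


Input: eedbbcccc
Scanning for consecutive runs:
  Group 1: 'e' x 2 (positions 0-1)
  Group 2: 'd' x 1 (positions 2-2)
  Group 3: 'b' x 2 (positions 3-4)
  Group 4: 'c' x 4 (positions 5-8)
Total groups: 4

4


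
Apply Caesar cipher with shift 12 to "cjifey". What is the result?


Caesar cipher: shift "cjifey" by 12
  'c' (pos 2) + 12 = pos 14 = 'o'
  'j' (pos 9) + 12 = pos 21 = 'v'
  'i' (pos 8) + 12 = pos 20 = 'u'
  'f' (pos 5) + 12 = pos 17 = 'r'
  'e' (pos 4) + 12 = pos 16 = 'q'
  'y' (pos 24) + 12 = pos 10 = 'k'
Result: ovurqk

ovurqk


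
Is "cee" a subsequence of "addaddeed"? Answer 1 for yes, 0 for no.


Check if "cee" is a subsequence of "addaddeed"
Greedy scan:
  Position 0 ('a'): no match needed
  Position 1 ('d'): no match needed
  Position 2 ('d'): no match needed
  Position 3 ('a'): no match needed
  Position 4 ('d'): no match needed
  Position 5 ('d'): no match needed
  Position 6 ('e'): no match needed
  Position 7 ('e'): no match needed
  Position 8 ('d'): no match needed
Only matched 0/3 characters => not a subsequence

0


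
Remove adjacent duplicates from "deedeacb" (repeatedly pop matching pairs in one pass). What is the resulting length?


Input: deedeacb
Stack-based adjacent duplicate removal:
  Read 'd': push. Stack: d
  Read 'e': push. Stack: de
  Read 'e': matches stack top 'e' => pop. Stack: d
  Read 'd': matches stack top 'd' => pop. Stack: (empty)
  Read 'e': push. Stack: e
  Read 'a': push. Stack: ea
  Read 'c': push. Stack: eac
  Read 'b': push. Stack: eacb
Final stack: "eacb" (length 4)

4


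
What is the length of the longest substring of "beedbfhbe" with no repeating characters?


Input: "beedbfhbe"
Sliding window (track last position of each char):
  Position 0 ('b'): window [0,0] length 1 -- new best
  Position 1 ('e'): window [0,1] length 2 -- new best
  Position 2 ('e'): repeat (last at 1), move window start to 2
  Position 2 ('e'): window [2,2] length 1
  Position 3 ('d'): window [2,3] length 2
  Position 4 ('b'): window [2,4] length 3 -- new best
  Position 5 ('f'): window [2,5] length 4 -- new best
  Position 6 ('h'): window [2,6] length 5 -- new best
  Position 7 ('b'): repeat (last at 4), move window start to 5
  Position 7 ('b'): window [5,7] length 3
  Position 8 ('e'): window [5,8] length 4
Longest substring with no repeats: "edbfh" with length 5

5


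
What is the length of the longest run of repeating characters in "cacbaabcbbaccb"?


Input: "cacbaabcbbaccb"
Scanning for longest run:
  Position 1 ('a'): new char, reset run to 1
  Position 2 ('c'): new char, reset run to 1
  Position 3 ('b'): new char, reset run to 1
  Position 4 ('a'): new char, reset run to 1
  Position 5 ('a'): continues run of 'a', length=2
  Position 6 ('b'): new char, reset run to 1
  Position 7 ('c'): new char, reset run to 1
  Position 8 ('b'): new char, reset run to 1
  Position 9 ('b'): continues run of 'b', length=2
  Position 10 ('a'): new char, reset run to 1
  Position 11 ('c'): new char, reset run to 1
  Position 12 ('c'): continues run of 'c', length=2
  Position 13 ('b'): new char, reset run to 1
Longest run: 'a' with length 2

2


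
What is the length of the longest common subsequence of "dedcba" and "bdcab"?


LCS of "dedcba" and "bdcab"
DP table:
           b    d    c    a    b
      0    0    0    0    0    0
  d   0    0    1    1    1    1
  e   0    0    1    1    1    1
  d   0    0    1    1    1    1
  c   0    0    1    2    2    2
  b   0    1    1    2    2    3
  a   0    1    1    2    3    3
LCS length = dp[6][5] = 3

3


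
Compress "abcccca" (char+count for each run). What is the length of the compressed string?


Input: abcccca
Runs:
  'a' x 1 => "a1"
  'b' x 1 => "b1"
  'c' x 4 => "c4"
  'a' x 1 => "a1"
Compressed: "a1b1c4a1"
Compressed length: 8

8


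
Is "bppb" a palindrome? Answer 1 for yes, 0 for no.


Input: bppb
Reversed: bppb
  Compare pos 0 ('b') with pos 3 ('b'): match
  Compare pos 1 ('p') with pos 2 ('p'): match
Result: palindrome

1


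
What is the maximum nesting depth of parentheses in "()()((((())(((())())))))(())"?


Input: "()()((((())(((())())))))(())"
Tracking depth:
  Position 0 '(': depth becomes 1
  Position 1 ')': depth becomes 0
  Position 2 '(': depth becomes 1
  Position 3 ')': depth becomes 0
  Position 4 '(': depth becomes 1
  Position 5 '(': depth becomes 2
  Position 6 '(': depth becomes 3
  Position 7 '(': depth becomes 4
  Position 8 '(': depth becomes 5
  Position 9 ')': depth becomes 4
  Position 10 ')': depth becomes 3
  Position 11 '(': depth becomes 4
  Position 12 '(': depth becomes 5
  Position 13 '(': depth becomes 6
  Position 14 '(': depth becomes 7
  Position 15 ')': depth becomes 6
  Position 16 ')': depth becomes 5
  Position 17 '(': depth becomes 6
  Position 18 ')': depth becomes 5
  Position 19 ')': depth becomes 4
  Position 20 ')': depth becomes 3
  Position 21 ')': depth becomes 2
  Position 22 ')': depth becomes 1
  Position 23 ')': depth becomes 0
  Position 24 '(': depth becomes 1
  Position 25 '(': depth becomes 2
  Position 26 ')': depth becomes 1
  Position 27 ')': depth becomes 0
Maximum depth reached: 7

7


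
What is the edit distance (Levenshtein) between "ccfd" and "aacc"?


Computing edit distance: "ccfd" -> "aacc"
DP table:
           a    a    c    c
      0    1    2    3    4
  c   1    1    2    2    3
  c   2    2    2    2    2
  f   3    3    3    3    3
  d   4    4    4    4    4
Edit distance = dp[4][4] = 4

4


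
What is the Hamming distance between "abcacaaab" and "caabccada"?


Comparing "abcacaaab" and "caabccada" position by position:
  Position 0: 'a' vs 'c' => differ
  Position 1: 'b' vs 'a' => differ
  Position 2: 'c' vs 'a' => differ
  Position 3: 'a' vs 'b' => differ
  Position 4: 'c' vs 'c' => same
  Position 5: 'a' vs 'c' => differ
  Position 6: 'a' vs 'a' => same
  Position 7: 'a' vs 'd' => differ
  Position 8: 'b' vs 'a' => differ
Total differences (Hamming distance): 7

7


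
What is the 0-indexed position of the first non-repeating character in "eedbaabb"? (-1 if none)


Input: eedbaabb
Character frequencies:
  'a': 2
  'b': 3
  'd': 1
  'e': 2
Scanning left to right for freq == 1:
  Position 0 ('e'): freq=2, skip
  Position 1 ('e'): freq=2, skip
  Position 2 ('d'): unique! => answer = 2

2


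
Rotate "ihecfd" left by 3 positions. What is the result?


Input: "ihecfd", rotate left by 3
First 3 characters: "ihe"
Remaining characters: "cfd"
Concatenate remaining + first: "cfd" + "ihe" = "cfdihe"

cfdihe


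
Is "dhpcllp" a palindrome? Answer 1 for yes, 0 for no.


Input: dhpcllp
Reversed: pllcphd
  Compare pos 0 ('d') with pos 6 ('p'): MISMATCH
  Compare pos 1 ('h') with pos 5 ('l'): MISMATCH
  Compare pos 2 ('p') with pos 4 ('l'): MISMATCH
Result: not a palindrome

0


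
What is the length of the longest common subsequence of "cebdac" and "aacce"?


LCS of "cebdac" and "aacce"
DP table:
           a    a    c    c    e
      0    0    0    0    0    0
  c   0    0    0    1    1    1
  e   0    0    0    1    1    2
  b   0    0    0    1    1    2
  d   0    0    0    1    1    2
  a   0    1    1    1    1    2
  c   0    1    1    2    2    2
LCS length = dp[6][5] = 2

2
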